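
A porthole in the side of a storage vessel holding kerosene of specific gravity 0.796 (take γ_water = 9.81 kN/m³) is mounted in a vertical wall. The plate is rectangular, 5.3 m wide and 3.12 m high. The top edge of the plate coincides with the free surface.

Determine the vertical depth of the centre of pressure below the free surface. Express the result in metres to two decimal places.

γ = 0.796 × 9.81 = 7.80876 kN/m³.
The centroid lies 3.12/2 = 1.56 m below the top edge, so the centroid depth is h_c = 1.56 m.
A = 5.3 × 3.12 = 16.536 m².
Resultant F = γ·h_c·A = 7.80876 × 1.56 × 16.536 = 201.436 kN.
I_c = b·h³/12 = 5.3 × 3.12³/12 = 13.414 m⁴.
Centre of pressure: y_p = y_c + I_c/(y_c·A) = 1.56 + 13.414/(1.56 × 16.536) = 1.56 + 0.52 = 2.08 m along the plane.

h_p = 2.08 m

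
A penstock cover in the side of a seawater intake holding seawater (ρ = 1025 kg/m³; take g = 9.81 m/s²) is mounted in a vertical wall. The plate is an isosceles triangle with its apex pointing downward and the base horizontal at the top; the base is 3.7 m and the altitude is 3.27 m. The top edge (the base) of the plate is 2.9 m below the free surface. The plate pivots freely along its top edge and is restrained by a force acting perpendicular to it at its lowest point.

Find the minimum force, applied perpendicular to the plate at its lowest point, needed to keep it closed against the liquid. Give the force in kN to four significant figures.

P ≈ 91.95 kN

γ = ρg = 1025 × 9.81 / 1000 = 10.05525 kN/m³.
With the apex down, the centroid sits h/3 = 3.27/3 = 1.09 m below the base (the top edge), so the centroid depth is h_c = 2.9 + 1.09 = 3.99 m.
A = ½ × 3.7 × 3.27 = 6.0495 m².
Resultant F = γ·h_c·A = 10.05525 × 3.99 × 6.0495 = 242.709 kN.
I_c = b·h³/36 = 3.7 × 3.27³/36 = 3.59371 m⁴.
Centre of pressure: y_p = y_c + I_c/(y_c·A) = 3.99 + 3.59371/(3.99 × 6.0495) = 3.99 + 0.148885 = 4.13889 m along the plane.
The resultant acts 1.09 + 0.148885 = 1.23889 m (along the plate) below the hinge at the top edge, so the moment about the hinge is M = F × 1.23889 = 242.709 × 1.23889 = 300.69 kN·m.
A normal force at the bottom, 3.27 m from the hinge, must supply this moment: P = 300.69/3.27 = 91.9541 kN.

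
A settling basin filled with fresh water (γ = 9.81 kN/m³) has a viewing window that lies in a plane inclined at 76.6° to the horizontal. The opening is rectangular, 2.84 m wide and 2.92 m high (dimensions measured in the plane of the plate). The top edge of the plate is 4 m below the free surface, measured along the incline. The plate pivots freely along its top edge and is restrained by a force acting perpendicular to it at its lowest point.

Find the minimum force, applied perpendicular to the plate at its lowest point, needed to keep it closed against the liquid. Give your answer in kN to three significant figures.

γ = 9.81 kN/m³.
Let θ = 76.6° be the plate's angle to the horizontal; measure y along the incline from where the plane meets the free surface. Vertical depth h = y·sinθ with sinθ = 0.972776.
The centroid lies 2.92/2 = 1.46 m below the top edge, so y_c = 4 + 1.46 = 5.46 m and h_c = 5.46 × 0.972776 = 5.31136 m.
A = 2.84 × 2.92 = 8.2928 m².
Resultant F = γ·h_c·A = 9.81 × 5.31136 × 8.2928 = 432.092 kN.
I_c = b·h³/12 = 2.84 × 2.92³/12 = 5.89231 m⁴.
Centre of pressure: y_p = y_c + I_c/(y_c·A) = 5.46 + 5.89231/(5.46 × 8.2928) = 5.46 + 0.130134 = 5.59013 m along the plane.
The resultant acts 1.46 + 0.130134 = 1.59013 m (along the plate) below the hinge at the top edge, so the moment about the hinge is M = F × 1.59013 = 432.092 × 1.59013 = 687.082 kN·m.
A normal force at the bottom, 2.92 m from the hinge, must supply this moment: P = 687.082/2.92 = 235.302 kN.

P ≈ 235 kN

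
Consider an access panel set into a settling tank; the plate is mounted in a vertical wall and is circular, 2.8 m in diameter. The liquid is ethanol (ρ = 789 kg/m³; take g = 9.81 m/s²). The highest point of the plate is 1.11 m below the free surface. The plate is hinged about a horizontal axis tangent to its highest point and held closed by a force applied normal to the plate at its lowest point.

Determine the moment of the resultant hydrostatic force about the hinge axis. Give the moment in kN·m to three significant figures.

γ = ρg = 789 × 9.81 / 1000 = 7.74009 kN/m³.
The centroid is at the centre, 1.4 m below the top of the plate, so the centroid depth is h_c = 1.11 + 1.4 = 2.51 m.
A = π(1.4)² = 6.15752 m².
Resultant F = γ·h_c·A = 7.74009 × 2.51 × 6.15752 = 119.626 kN.
I_c = πr⁴/4 = π × 1.4⁴/4 = 3.01719 m⁴.
Centre of pressure: y_p = y_c + I_c/(y_c·A) = 2.51 + 3.01719/(2.51 × 6.15752) = 2.51 + 0.195219 = 2.70522 m along the plane.
The resultant acts 1.4 + 0.195219 = 1.59522 m (along the plate) below the hinge at the top edge, so the moment about the hinge is M = F × 1.59522 = 119.626 × 1.59522 = 190.83 kN·m.

M ≈ 191 kN·m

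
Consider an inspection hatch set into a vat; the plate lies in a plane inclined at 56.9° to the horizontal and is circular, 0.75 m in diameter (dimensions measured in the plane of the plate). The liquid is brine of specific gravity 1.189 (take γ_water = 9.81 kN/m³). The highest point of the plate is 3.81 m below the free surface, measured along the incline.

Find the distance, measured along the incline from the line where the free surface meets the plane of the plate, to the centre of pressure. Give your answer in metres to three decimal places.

y_p = 4.193 m

γ = 1.189 × 9.81 = 11.66409 kN/m³.
Let θ = 56.9° be the plate's angle to the horizontal; measure y along the incline from where the plane meets the free surface. Vertical depth h = y·sinθ with sinθ = 0.837719.
The centroid is at the centre, 0.375 m below the top of the plate, so y_c = 3.81 + 0.375 = 4.185 m and h_c = 4.185 × 0.837719 = 3.50585 m.
A = π(0.375)² = 0.441786 m².
Resultant F = γ·h_c·A = 11.66409 × 3.50585 × 0.441786 = 18.0658 kN.
I_c = πr⁴/4 = π × 0.375⁴/4 = 0.0155316 m⁴.
Centre of pressure: y_p = y_c + I_c/(y_c·A) = 4.185 + 0.0155316/(4.185 × 0.441786) = 4.185 + 0.00840057 = 4.1934 m along the plane.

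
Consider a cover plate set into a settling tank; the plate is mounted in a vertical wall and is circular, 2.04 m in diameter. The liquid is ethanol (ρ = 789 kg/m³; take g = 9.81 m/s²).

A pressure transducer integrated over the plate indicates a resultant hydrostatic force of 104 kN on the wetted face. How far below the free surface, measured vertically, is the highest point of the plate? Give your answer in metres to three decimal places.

γ = ρg = 789 × 9.81 / 1000 = 7.74009 kN/m³.
A = π(1.02)² = 3.26851 m².
From F = γ·h_c·A, the centroid depth is h_c = 104/(7.74009 × 3.26851) = 4.11091 m.
The centroid is at the centre, 1.02 m below the top of the plate, so the highest point sits at h_top = 4.11091 − 1.02 = 3.09091 m below the surface.

d_top ≈ 3.091 m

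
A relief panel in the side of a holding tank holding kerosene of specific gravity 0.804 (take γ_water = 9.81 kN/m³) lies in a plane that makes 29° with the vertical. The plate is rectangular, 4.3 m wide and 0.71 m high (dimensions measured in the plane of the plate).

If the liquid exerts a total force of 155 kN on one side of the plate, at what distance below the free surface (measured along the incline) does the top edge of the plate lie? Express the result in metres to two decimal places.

y_top ≈ 7.00 m

γ = 0.804 × 9.81 = 7.88724 kN/m³.
A = 4.3 × 0.71 = 3.053 m².
From F = γ·h_c·A, the centroid depth is h_c = 155/(7.88724 × 3.053) = 6.43695 m.
The plate makes 29° with the vertical, i.e. θ = 90° − 29° = 61° to the horizontal. Measuring y along the incline from the free-surface line, vertical depth h = y·sinθ with sinθ = 0.874620.
Along the incline, y_c = h_c/sinθ = 6.43695/0.874620 = 7.35971 m.
The centroid lies 0.71/2 = 0.355 m below the top edge, so the top edge sits at y_top = 7.35971 − 0.355 = 7.00471 m along the incline.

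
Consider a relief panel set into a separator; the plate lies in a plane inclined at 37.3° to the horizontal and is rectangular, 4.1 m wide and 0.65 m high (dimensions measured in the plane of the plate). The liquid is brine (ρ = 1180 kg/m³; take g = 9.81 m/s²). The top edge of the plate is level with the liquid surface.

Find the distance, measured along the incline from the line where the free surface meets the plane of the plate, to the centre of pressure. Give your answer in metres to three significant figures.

γ = ρg = 1180 × 9.81 / 1000 = 11.5758 kN/m³.
Let θ = 37.3° be the plate's angle to the horizontal; measure y along the incline from where the plane meets the free surface. Vertical depth h = y·sinθ with sinθ = 0.605988.
The centroid lies 0.65/2 = 0.325 m below the top edge, so y_c = 0.325 m and h_c = 0.325 × 0.605988 = 0.196946 m.
A = 4.1 × 0.65 = 2.665 m².
Resultant F = γ·h_c·A = 11.5758 × 0.196946 × 2.665 = 6.07569 kN.
I_c = b·h³/12 = 4.1 × 0.65³/12 = 0.0938302 m⁴.
Centre of pressure: y_p = y_c + I_c/(y_c·A) = 0.325 + 0.0938302/(0.325 × 2.665) = 0.325 + 0.108333 = 0.433333 m along the plane.

y_p = 0.433 m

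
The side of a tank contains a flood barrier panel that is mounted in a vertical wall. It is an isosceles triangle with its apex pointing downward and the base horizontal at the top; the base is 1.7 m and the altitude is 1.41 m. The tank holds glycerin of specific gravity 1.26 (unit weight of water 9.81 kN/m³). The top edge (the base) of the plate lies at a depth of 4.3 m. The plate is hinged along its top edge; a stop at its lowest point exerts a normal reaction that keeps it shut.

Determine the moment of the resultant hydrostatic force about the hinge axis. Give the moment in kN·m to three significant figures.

M ≈ 34.8 kN·m

γ = 1.26 × 9.81 = 12.3606 kN/m³.
With the apex down, the centroid sits h/3 = 1.41/3 = 0.47 m below the base (the top edge), so the centroid depth is h_c = 4.3 + 0.47 = 4.77 m.
A = ½ × 1.7 × 1.41 = 1.1985 m².
Resultant F = γ·h_c·A = 12.3606 × 4.77 × 1.1985 = 70.6636 kN.
I_c = b·h³/36 = 1.7 × 1.41³/36 = 0.132374 m⁴.
Centre of pressure: y_p = y_c + I_c/(y_c·A) = 4.77 + 0.132374/(4.77 × 1.1985) = 4.77 + 0.0231551 = 4.79316 m along the plane.
The resultant acts 0.47 + 0.0231551 = 0.493155 m (along the plate) below the hinge at the top edge, so the moment about the hinge is M = F × 0.493155 = 70.6636 × 0.493155 = 34.8481 kN·m.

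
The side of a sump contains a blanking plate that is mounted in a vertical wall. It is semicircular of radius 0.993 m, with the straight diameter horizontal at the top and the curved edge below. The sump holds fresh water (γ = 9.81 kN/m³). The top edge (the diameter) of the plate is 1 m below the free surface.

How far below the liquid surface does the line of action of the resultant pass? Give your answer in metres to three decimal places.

h_p = 1.470 m

γ = 9.81 kN/m³.
The centroid of a semicircle lies 4r/(3π) = 0.421442 m from the diameter, here below the top edge, so the centroid depth is h_c = 1 + 0.421442 = 1.42144 m.
A = πr²/2 = π × 0.993²/2 = 1.54888 m².
Resultant F = γ·h_c·A = 9.81 × 1.42144 × 1.54888 = 21.5981 kN.
I_c = (π/8 − 8/(9π))·r⁴ = 0.109757 × 0.993⁴ = 0.106716 m⁴.
Centre of pressure: y_p = y_c + I_c/(y_c·A) = 1.42144 + 0.106716/(1.42144 × 1.54888) = 1.42144 + 0.0484711 = 1.46991 m along the plane.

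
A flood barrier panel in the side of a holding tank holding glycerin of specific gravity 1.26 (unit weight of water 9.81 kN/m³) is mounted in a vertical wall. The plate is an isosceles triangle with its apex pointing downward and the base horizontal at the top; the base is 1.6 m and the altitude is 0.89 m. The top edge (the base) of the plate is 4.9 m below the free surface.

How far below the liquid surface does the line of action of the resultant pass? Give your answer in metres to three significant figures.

γ = 1.26 × 9.81 = 12.3606 kN/m³.
With the apex down, the centroid sits h/3 = 0.89/3 = 0.296667 m below the base (the top edge), so the centroid depth is h_c = 4.9 + 0.296667 = 5.19667 m.
A = ½ × 1.6 × 0.89 = 0.712 m².
Resultant F = γ·h_c·A = 12.3606 × 5.19667 × 0.712 = 45.7346 kN.
I_c = b·h³/36 = 1.6 × 0.89³/36 = 0.031332 m⁴.
Centre of pressure: y_p = y_c + I_c/(y_c·A) = 5.19667 + 0.031332/(5.19667 × 0.712) = 5.19667 + 0.00846804 = 5.20514 m along the plane.

h_p = 5.21 m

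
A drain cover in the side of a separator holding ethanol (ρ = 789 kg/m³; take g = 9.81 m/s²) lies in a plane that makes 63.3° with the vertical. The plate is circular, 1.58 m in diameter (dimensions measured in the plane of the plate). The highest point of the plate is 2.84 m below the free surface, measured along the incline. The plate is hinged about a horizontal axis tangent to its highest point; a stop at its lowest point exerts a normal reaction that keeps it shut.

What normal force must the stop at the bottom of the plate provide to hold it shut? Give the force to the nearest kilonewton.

γ = ρg = 789 × 9.81 / 1000 = 7.74009 kN/m³.
The plate makes 63.3° with the vertical, i.e. θ = 90° − 63.3° = 26.7° to the horizontal. Measuring y along the incline from the free-surface line, vertical depth h = y·sinθ with sinθ = 0.449319.
The centroid is at the centre, 0.79 m below the top of the plate, so y_c = 2.84 + 0.79 = 3.63 m and h_c = 3.63 × 0.449319 = 1.63103 m.
A = π(0.79)² = 1.96067 m².
Resultant F = γ·h_c·A = 7.74009 × 1.63103 × 1.96067 = 24.7521 kN.
I_c = πr⁴/4 = π × 0.79⁴/4 = 0.305913 m⁴.
Centre of pressure: y_p = y_c + I_c/(y_c·A) = 3.63 + 0.305913/(3.63 × 1.96067) = 3.63 + 0.042982 = 3.67298 m along the plane.
The resultant acts 0.79 + 0.042982 = 0.832982 m (along the plate) below the hinge at the top edge, so the moment about the hinge is M = F × 0.832982 = 24.7521 × 0.832982 = 20.6181 kN·m.
A normal force at the bottom, 1.58 m from the hinge, must supply this moment: P = 20.6181/1.58 = 13.0494 kN.

P ≈ 13 kN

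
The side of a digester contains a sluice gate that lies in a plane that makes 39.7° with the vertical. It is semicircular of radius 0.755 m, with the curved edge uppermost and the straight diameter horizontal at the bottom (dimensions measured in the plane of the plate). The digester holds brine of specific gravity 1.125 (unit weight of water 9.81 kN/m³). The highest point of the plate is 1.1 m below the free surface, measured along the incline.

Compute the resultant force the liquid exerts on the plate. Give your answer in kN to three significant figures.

γ = 1.125 × 9.81 = 11.03625 kN/m³.
The plate makes 39.7° with the vertical, i.e. θ = 90° − 39.7° = 50.3° to the horizontal. Measuring y along the incline from the free-surface line, vertical depth h = y·sinθ with sinθ = 0.769400.
The centroid lies 4r/(3π) = 0.320432 m above the diameter, so r − 4r/(3π) = 0.755 − 0.320432 = 0.434568 m below the topmost point, so y_c = 1.1 + 0.434568 = 1.53457 m and h_c = 1.53457 × 0.769400 = 1.1807 m.
A = πr²/2 = π × 0.755²/2 = 0.895393 m².
Resultant F = γ·h_c·A = 11.03625 × 1.1807 × 0.895393 = 11.6674 kN.

F ≈ 11.7 kN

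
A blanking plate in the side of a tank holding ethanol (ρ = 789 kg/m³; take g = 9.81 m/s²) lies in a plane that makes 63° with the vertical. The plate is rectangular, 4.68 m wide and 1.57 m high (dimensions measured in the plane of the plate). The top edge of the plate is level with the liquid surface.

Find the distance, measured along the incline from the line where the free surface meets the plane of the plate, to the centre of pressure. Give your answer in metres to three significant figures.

y_p = 1.05 m

γ = ρg = 789 × 9.81 / 1000 = 7.74009 kN/m³.
The plate makes 63° with the vertical, i.e. θ = 90° − 63° = 27° to the horizontal. Measuring y along the incline from the free-surface line, vertical depth h = y·sinθ with sinθ = 0.453990.
The centroid lies 1.57/2 = 0.785 m below the top edge, so y_c = 0.785 m and h_c = 0.785 × 0.453990 = 0.356382 m.
A = 4.68 × 1.57 = 7.3476 m².
Resultant F = γ·h_c·A = 7.74009 × 0.356382 × 7.3476 = 20.2678 kN.
I_c = b·h³/12 = 4.68 × 1.57³/12 = 1.50926 m⁴.
Centre of pressure: y_p = y_c + I_c/(y_c·A) = 0.785 + 1.50926/(0.785 × 7.3476) = 0.785 + 0.261667 = 1.04667 m along the plane.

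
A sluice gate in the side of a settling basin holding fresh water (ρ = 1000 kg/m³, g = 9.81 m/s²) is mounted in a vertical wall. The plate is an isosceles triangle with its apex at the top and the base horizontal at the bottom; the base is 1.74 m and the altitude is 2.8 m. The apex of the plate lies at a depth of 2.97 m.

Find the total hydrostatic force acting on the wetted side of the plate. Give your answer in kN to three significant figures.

γ = ρg = 1000 × 9.81 = 9810 N/m³ = 9.81 kN/m³.
With the apex up, the centroid sits 2h/3 = 2 × 2.8/3 = 1.86667 m below the apex, so the centroid depth is h_c = 2.97 + 1.86667 = 4.83667 m.
A = ½ × 1.74 × 2.8 = 2.436 m².
Resultant F = γ·h_c·A = 9.81 × 4.83667 × 2.436 = 115.583 kN.

F ≈ 116 kN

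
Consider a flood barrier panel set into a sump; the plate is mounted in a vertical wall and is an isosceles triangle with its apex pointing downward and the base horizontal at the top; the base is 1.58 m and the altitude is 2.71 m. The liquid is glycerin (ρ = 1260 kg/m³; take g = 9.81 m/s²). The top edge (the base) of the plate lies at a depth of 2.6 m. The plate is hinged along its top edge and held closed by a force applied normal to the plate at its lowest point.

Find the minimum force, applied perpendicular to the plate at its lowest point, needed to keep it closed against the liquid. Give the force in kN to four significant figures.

γ = ρg = 1260 × 9.81 / 1000 = 12.3606 kN/m³.
With the apex down, the centroid sits h/3 = 2.71/3 = 0.903333 m below the base (the top edge), so the centroid depth is h_c = 2.6 + 0.903333 = 3.50333 m.
A = ½ × 1.58 × 2.71 = 2.1409 m².
Resultant F = γ·h_c·A = 12.3606 × 3.50333 × 2.1409 = 92.708 kN.
I_c = b·h³/36 = 1.58 × 2.71³/36 = 0.873499 m⁴.
Centre of pressure: y_p = y_c + I_c/(y_c·A) = 3.50333 + 0.873499/(3.50333 × 2.1409) = 3.50333 + 0.116462 = 3.61979 m along the plane.
The resultant acts 0.903333 + 0.116462 = 1.0198 m (along the plate) below the hinge at the top edge, so the moment about the hinge is M = F × 1.0198 = 92.708 × 1.0198 = 94.5436 kN·m.
A normal force at the bottom, 2.71 m from the hinge, must supply this moment: P = 94.5436/2.71 = 34.8869 kN.

P ≈ 34.89 kN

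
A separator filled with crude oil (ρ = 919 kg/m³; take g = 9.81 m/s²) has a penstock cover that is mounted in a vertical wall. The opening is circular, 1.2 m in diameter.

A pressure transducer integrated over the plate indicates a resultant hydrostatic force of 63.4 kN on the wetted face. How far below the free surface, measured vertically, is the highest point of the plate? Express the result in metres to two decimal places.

γ = ρg = 919 × 9.81 / 1000 = 9.01539 kN/m³.
A = π(0.6)² = 1.13097 m².
From F = γ·h_c·A, the centroid depth is h_c = 63.4/(9.01539 × 1.13097) = 6.21804 m.
The centroid is at the centre, 0.6 m below the top of the plate, so the highest point sits at h_top = 6.21804 − 0.6 = 5.61804 m below the surface.

d_top ≈ 5.62 m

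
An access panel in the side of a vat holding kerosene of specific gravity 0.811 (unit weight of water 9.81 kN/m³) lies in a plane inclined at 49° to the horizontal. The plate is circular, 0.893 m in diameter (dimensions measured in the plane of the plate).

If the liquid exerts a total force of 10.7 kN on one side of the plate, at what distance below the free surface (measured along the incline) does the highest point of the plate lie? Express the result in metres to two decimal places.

y_top ≈ 2.40 m

γ = 0.811 × 9.81 = 7.95591 kN/m³.
A = π(0.4465)² = 0.626315 m².
From F = γ·h_c·A, the centroid depth is h_c = 10.7/(7.95591 × 0.626315) = 2.14734 m.
Let θ = 49° be the plate's angle to the horizontal; measure y along the incline from where the plane meets the free surface. Vertical depth h = y·sinθ with sinθ = 0.754710.
Along the incline, y_c = h_c/sinθ = 2.14734/0.754710 = 2.84525 m.
The centroid is at the centre, 0.4465 m below the top of the plate, so the highest point sits at y_top = 2.84525 − 0.4465 = 2.39875 m along the incline.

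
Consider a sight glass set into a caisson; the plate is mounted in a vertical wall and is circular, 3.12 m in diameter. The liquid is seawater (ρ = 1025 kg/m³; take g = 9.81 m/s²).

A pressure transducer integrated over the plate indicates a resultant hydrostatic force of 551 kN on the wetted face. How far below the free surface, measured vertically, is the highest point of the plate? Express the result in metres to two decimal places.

d_top ≈ 5.61 m

γ = ρg = 1025 × 9.81 / 1000 = 10.05525 kN/m³.
A = π(1.56)² = 7.64538 m².
From F = γ·h_c·A, the centroid depth is h_c = 551/(10.05525 × 7.64538) = 7.16737 m.
The centroid is at the centre, 1.56 m below the top of the plate, so the highest point sits at h_top = 7.16737 − 1.56 = 5.60737 m below the surface.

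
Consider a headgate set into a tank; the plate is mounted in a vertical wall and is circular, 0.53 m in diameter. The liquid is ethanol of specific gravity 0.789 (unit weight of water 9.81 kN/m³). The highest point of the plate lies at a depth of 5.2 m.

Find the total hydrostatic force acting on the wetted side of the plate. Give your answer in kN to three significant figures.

γ = 0.789 × 9.81 = 7.74009 kN/m³.
The centroid is at the centre, 0.265 m below the top of the plate, so the centroid depth is h_c = 5.2 + 0.265 = 5.465 m.
A = π(0.265)² = 0.220618 m².
Resultant F = γ·h_c·A = 7.74009 × 5.465 × 0.220618 = 9.33205 kN.

F ≈ 9.33 kN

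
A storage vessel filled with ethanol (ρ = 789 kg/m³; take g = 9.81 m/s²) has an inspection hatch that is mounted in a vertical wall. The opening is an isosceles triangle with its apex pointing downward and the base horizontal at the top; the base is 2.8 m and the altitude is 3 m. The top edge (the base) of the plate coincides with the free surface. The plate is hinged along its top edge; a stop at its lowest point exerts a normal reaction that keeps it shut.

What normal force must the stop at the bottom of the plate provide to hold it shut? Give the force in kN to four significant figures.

γ = ρg = 789 × 9.81 / 1000 = 7.74009 kN/m³.
With the apex down, the centroid sits h/3 = 3/3 = 1 m below the base (the top edge), so the centroid depth is h_c = 1 m.
A = ½ × 2.8 × 3 = 4.2 m².
Resultant F = γ·h_c·A = 7.74009 × 1 × 4.2 = 32.5084 kN.
I_c = b·h³/36 = 2.8 × 3³/36 = 2.1 m⁴.
Centre of pressure: y_p = y_c + I_c/(y_c·A) = 1 + 2.1/(1 × 4.2) = 1 + 0.5 = 1.5 m along the plane.
The resultant acts 1 + 0.5 = 1.5 m (along the plate) below the hinge at the top edge, so the moment about the hinge is M = F × 1.5 = 32.5084 × 1.5 = 48.7626 kN·m.
A normal force at the bottom, 3 m from the hinge, must supply this moment: P = 48.7626/3 = 16.2542 kN.

P ≈ 16.25 kN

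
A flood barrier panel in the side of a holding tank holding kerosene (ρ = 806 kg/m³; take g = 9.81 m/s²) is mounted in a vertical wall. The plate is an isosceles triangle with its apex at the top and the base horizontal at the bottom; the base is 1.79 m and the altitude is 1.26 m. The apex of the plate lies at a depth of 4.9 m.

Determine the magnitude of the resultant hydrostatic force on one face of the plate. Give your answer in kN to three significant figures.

γ = ρg = 806 × 9.81 / 1000 = 7.90686 kN/m³.
With the apex up, the centroid sits 2h/3 = 2 × 1.26/3 = 0.84 m below the apex, so the centroid depth is h_c = 4.9 + 0.84 = 5.74 m.
A = ½ × 1.79 × 1.26 = 1.1277 m².
Resultant F = γ·h_c·A = 7.90686 × 5.74 × 1.1277 = 51.1811 kN.

F ≈ 51.2 kN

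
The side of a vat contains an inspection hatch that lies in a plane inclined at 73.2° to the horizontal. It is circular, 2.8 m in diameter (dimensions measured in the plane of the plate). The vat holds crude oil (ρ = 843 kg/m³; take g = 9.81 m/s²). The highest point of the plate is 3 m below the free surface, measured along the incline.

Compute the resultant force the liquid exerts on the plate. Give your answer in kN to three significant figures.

F ≈ 214 kN

γ = ρg = 843 × 9.81 / 1000 = 8.26983 kN/m³.
Let θ = 73.2° be the plate's angle to the horizontal; measure y along the incline from where the plane meets the free surface. Vertical depth h = y·sinθ with sinθ = 0.957319.
The centroid is at the centre, 1.4 m below the top of the plate, so y_c = 3 + 1.4 = 4.4 m and h_c = 4.4 × 0.957319 = 4.2122 m.
A = π(1.4)² = 6.15752 m².
Resultant F = γ·h_c·A = 8.26983 × 4.2122 × 6.15752 = 214.492 kN.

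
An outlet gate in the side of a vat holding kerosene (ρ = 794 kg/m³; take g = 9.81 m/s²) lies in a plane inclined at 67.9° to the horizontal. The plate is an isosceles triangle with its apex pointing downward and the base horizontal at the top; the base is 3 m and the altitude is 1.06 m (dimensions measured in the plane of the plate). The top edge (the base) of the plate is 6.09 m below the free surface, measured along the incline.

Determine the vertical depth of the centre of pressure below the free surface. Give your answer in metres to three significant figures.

γ = ρg = 794 × 9.81 / 1000 = 7.78914 kN/m³.
Let θ = 67.9° be the plate's angle to the horizontal; measure y along the incline from where the plane meets the free surface. Vertical depth h = y·sinθ with sinθ = 0.926529.
With the apex down, the centroid sits h/3 = 1.06/3 = 0.353333 m below the base (the top edge), so y_c = 6.09 + 0.353333 = 6.44333 m and h_c = 6.44333 × 0.926529 = 5.96993 m.
A = ½ × 3 × 1.06 = 1.59 m².
Resultant F = γ·h_c·A = 7.78914 × 5.96993 × 1.59 = 73.936 kN.
I_c = b·h³/36 = 3 × 1.06³/36 = 0.0992513 m⁴.
Centre of pressure: y_p = y_c + I_c/(y_c·A) = 6.44333 + 0.0992513/(6.44333 × 1.59) = 6.44333 + 0.00968788 = 6.45302 m along the plane.
Vertically, h_p = y_p·sinθ = 6.45302 × 0.926529 = 5.97891 m.

h_p = 5.98 m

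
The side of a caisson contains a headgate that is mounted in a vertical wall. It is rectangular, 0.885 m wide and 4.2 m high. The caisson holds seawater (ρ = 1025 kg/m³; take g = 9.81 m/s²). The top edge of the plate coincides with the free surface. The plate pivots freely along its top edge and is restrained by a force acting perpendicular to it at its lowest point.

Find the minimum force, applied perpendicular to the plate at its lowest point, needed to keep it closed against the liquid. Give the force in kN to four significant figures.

P ≈ 52.33 kN

γ = ρg = 1025 × 9.81 / 1000 = 10.05525 kN/m³.
The centroid lies 4.2/2 = 2.1 m below the top edge, so the centroid depth is h_c = 2.1 m.
A = 0.885 × 4.2 = 3.717 m².
Resultant F = γ·h_c·A = 10.05525 × 2.1 × 3.717 = 78.4883 kN.
I_c = b·h³/12 = 0.885 × 4.2³/12 = 5.46399 m⁴.
Centre of pressure: y_p = y_c + I_c/(y_c·A) = 2.1 + 5.46399/(2.1 × 3.717) = 2.1 + 0.7 = 2.8 m along the plane.
The resultant acts 2.1 + 0.7 = 2.8 m (along the plate) below the hinge at the top edge, so the moment about the hinge is M = F × 2.8 = 78.4883 × 2.8 = 219.767 kN·m.
A normal force at the bottom, 4.2 m from the hinge, must supply this moment: P = 219.767/4.2 = 52.3255 kN.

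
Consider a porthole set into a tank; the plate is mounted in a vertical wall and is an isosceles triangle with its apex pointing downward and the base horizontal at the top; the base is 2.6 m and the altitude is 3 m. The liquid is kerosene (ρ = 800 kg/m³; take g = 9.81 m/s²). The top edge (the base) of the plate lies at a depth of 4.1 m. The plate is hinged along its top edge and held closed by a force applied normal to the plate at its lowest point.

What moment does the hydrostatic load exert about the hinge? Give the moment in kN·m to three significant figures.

γ = ρg = 800 × 9.81 / 1000 = 7.848 kN/m³.
With the apex down, the centroid sits h/3 = 3/3 = 1 m below the base (the top edge), so the centroid depth is h_c = 4.1 + 1 = 5.1 m.
A = ½ × 2.6 × 3 = 3.9 m².
Resultant F = γ·h_c·A = 7.848 × 5.1 × 3.9 = 156.097 kN.
I_c = b·h³/36 = 2.6 × 3³/36 = 1.95 m⁴.
Centre of pressure: y_p = y_c + I_c/(y_c·A) = 5.1 + 1.95/(5.1 × 3.9) = 5.1 + 0.0980392 = 5.19804 m along the plane.
The resultant acts 1 + 0.0980392 = 1.09804 m (along the plate) below the hinge at the top edge, so the moment about the hinge is M = F × 1.09804 = 156.097 × 1.09804 = 171.401 kN·m.

M ≈ 171 kN·m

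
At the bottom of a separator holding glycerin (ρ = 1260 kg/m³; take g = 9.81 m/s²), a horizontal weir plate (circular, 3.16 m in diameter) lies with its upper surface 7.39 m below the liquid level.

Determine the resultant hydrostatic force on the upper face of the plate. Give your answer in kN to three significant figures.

γ = ρg = 1260 × 9.81 / 1000 = 12.3606 kN/m³.
The plate is horizontal, so pressure is uniform at p = γ·h = 12.3606 × 7.39 = 91.3448 kN/m².
A = π(1.58)² = 7.84267 m².
F = p·A = 91.3448 × 7.84267 = 716.387 kN.

F ≈ 716 kN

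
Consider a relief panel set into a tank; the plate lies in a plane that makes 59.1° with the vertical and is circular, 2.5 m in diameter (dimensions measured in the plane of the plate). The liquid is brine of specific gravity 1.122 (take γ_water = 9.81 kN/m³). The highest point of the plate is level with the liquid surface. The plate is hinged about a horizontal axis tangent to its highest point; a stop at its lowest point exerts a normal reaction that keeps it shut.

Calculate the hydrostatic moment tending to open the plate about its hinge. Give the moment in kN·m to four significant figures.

M ≈ 54.19 kN·m

γ = 1.122 × 9.81 = 11.00682 kN/m³.
The plate makes 59.1° with the vertical, i.e. θ = 90° − 59.1° = 30.9° to the horizontal. Measuring y along the incline from the free-surface line, vertical depth h = y·sinθ with sinθ = 0.513541.
The centroid is at the centre, 1.25 m below the top of the plate, so y_c = 1.25 m and h_c = 1.25 × 0.513541 = 0.641926 m.
A = π(1.25)² = 4.90874 m².
Resultant F = γ·h_c·A = 11.00682 × 0.641926 × 4.90874 = 34.683 kN.
I_c = πr⁴/4 = π × 1.25⁴/4 = 1.91748 m⁴.
Centre of pressure: y_p = y_c + I_c/(y_c·A) = 1.25 + 1.91748/(1.25 × 4.90874) = 1.25 + 0.312501 = 1.5625 m along the plane.
The resultant acts 1.25 + 0.312501 = 1.5625 m (along the plate) below the hinge at the top edge, so the moment about the hinge is M = F × 1.5625 = 34.683 × 1.5625 = 54.1922 kN·m.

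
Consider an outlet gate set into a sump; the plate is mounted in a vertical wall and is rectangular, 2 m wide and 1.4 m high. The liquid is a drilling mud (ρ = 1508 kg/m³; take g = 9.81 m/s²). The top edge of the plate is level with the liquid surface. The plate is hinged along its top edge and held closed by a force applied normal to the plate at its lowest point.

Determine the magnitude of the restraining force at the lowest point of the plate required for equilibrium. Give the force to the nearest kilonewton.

P ≈ 19 kN

γ = ρg = 1508 × 9.81 / 1000 = 14.79348 kN/m³.
The centroid lies 1.4/2 = 0.7 m below the top edge, so the centroid depth is h_c = 0.7 m.
A = 2 × 1.4 = 2.8 m².
Resultant F = γ·h_c·A = 14.79348 × 0.7 × 2.8 = 28.9952 kN.
I_c = b·h³/12 = 2 × 1.4³/12 = 0.457333 m⁴.
Centre of pressure: y_p = y_c + I_c/(y_c·A) = 0.7 + 0.457333/(0.7 × 2.8) = 0.7 + 0.233333 = 0.933333 m along the plane.
The resultant acts 0.7 + 0.233333 = 0.933333 m (along the plate) below the hinge at the top edge, so the moment about the hinge is M = F × 0.933333 = 28.9952 × 0.933333 = 27.0622 kN·m.
A normal force at the bottom, 1.4 m from the hinge, must supply this moment: P = 27.0622/1.4 = 19.3301 kN.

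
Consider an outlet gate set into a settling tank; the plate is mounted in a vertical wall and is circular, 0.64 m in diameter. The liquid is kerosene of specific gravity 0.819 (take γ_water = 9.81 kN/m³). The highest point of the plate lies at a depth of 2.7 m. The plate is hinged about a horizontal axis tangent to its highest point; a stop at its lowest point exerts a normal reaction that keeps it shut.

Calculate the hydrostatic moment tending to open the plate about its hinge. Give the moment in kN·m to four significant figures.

M ≈ 2.564 kN·m

γ = 0.819 × 9.81 = 8.03439 kN/m³.
The centroid is at the centre, 0.32 m below the top of the plate, so the centroid depth is h_c = 2.7 + 0.32 = 3.02 m.
A = π(0.32)² = 0.321699 m².
Resultant F = γ·h_c·A = 8.03439 × 3.02 × 0.321699 = 7.80566 kN.
I_c = πr⁴/4 = π × 0.32⁴/4 = 0.0082355 m⁴.
Centre of pressure: y_p = y_c + I_c/(y_c·A) = 3.02 + 0.0082355/(3.02 × 0.321699) = 3.02 + 0.00847683 = 3.02848 m along the plane.
The resultant acts 0.32 + 0.00847683 = 0.328477 m (along the plate) below the hinge at the top edge, so the moment about the hinge is M = F × 0.328477 = 7.80566 × 0.328477 = 2.56398 kN·m.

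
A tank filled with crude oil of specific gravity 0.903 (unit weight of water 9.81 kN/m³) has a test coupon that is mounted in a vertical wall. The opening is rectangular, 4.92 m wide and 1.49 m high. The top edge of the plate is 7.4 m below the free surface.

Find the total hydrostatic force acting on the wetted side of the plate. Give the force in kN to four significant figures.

γ = 0.903 × 9.81 = 8.85843 kN/m³.
The centroid lies 1.49/2 = 0.745 m below the top edge, so the centroid depth is h_c = 7.4 + 0.745 = 8.145 m.
A = 4.92 × 1.49 = 7.3308 m².
Resultant F = γ·h_c·A = 8.85843 × 8.145 × 7.3308 = 528.931 kN.

F ≈ 528.9 kN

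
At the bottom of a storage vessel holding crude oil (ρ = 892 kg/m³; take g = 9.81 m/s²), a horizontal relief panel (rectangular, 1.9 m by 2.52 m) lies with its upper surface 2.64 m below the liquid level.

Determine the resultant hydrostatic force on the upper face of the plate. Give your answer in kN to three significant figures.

F ≈ 111 kN

γ = ρg = 892 × 9.81 / 1000 = 8.75052 kN/m³.
The plate is horizontal, so pressure is uniform at p = γ·h = 8.75052 × 2.64 = 23.1014 kN/m².
A = 1.9 × 2.52 = 4.788 m².
F = p·A = 23.1014 × 4.788 = 110.61 kN.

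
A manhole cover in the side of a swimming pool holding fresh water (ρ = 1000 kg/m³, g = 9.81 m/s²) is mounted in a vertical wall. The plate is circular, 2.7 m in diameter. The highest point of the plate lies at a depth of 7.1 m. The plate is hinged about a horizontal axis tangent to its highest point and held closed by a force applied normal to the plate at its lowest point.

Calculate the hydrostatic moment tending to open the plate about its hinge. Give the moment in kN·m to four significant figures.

M ≈ 666.3 kN·m

γ = ρg = 1000 × 9.81 = 9810 N/m³ = 9.81 kN/m³.
The centroid is at the centre, 1.35 m below the top of the plate, so the centroid depth is h_c = 7.1 + 1.35 = 8.45 m.
A = π(1.35)² = 5.72555 m².
Resultant F = γ·h_c·A = 9.81 × 8.45 × 5.72555 = 474.617 kN.
I_c = πr⁴/4 = π × 1.35⁴/4 = 2.6087 m⁴.
Centre of pressure: y_p = y_c + I_c/(y_c·A) = 8.45 + 2.6087/(8.45 × 5.72555) = 8.45 + 0.05392 = 8.50392 m along the plane.
The resultant acts 1.35 + 0.05392 = 1.40392 m (along the plate) below the hinge at the top edge, so the moment about the hinge is M = F × 1.40392 = 474.617 × 1.40392 = 666.324 kN·m.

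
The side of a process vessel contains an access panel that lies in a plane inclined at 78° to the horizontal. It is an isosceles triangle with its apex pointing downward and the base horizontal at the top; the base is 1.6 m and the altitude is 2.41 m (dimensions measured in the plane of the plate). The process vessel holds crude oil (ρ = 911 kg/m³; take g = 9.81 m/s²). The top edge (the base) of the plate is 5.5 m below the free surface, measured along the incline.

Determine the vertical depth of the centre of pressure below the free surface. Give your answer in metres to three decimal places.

h_p = 6.216 m

γ = ρg = 911 × 9.81 / 1000 = 8.93691 kN/m³.
Let θ = 78° be the plate's angle to the horizontal; measure y along the incline from where the plane meets the free surface. Vertical depth h = y·sinθ with sinθ = 0.978148.
With the apex down, the centroid sits h/3 = 2.41/3 = 0.803333 m below the base (the top edge), so y_c = 5.5 + 0.803333 = 6.30333 m and h_c = 6.30333 × 0.978148 = 6.16559 m.
A = ½ × 1.6 × 2.41 = 1.928 m².
Resultant F = γ·h_c·A = 8.93691 × 6.16559 × 1.928 = 106.235 kN.
I_c = b·h³/36 = 1.6 × 2.41³/36 = 0.622112 m⁴.
Centre of pressure: y_p = y_c + I_c/(y_c·A) = 6.30333 + 0.622112/(6.30333 × 1.928) = 6.30333 + 0.0511908 = 6.35452 m along the plane.
Vertically, h_p = y_p·sinθ = 6.35452 × 0.978148 = 6.21566 m.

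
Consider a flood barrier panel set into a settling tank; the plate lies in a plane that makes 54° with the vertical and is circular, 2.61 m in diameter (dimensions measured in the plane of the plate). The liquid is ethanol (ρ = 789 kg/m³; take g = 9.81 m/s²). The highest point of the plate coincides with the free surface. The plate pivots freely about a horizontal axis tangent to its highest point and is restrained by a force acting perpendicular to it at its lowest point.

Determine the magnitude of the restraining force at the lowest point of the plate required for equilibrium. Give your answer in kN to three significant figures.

P ≈ 19.9 kN

γ = ρg = 789 × 9.81 / 1000 = 7.74009 kN/m³.
The plate makes 54° with the vertical, i.e. θ = 90° − 54° = 36° to the horizontal. Measuring y along the incline from the free-surface line, vertical depth h = y·sinθ with sinθ = 0.587785.
The centroid is at the centre, 1.305 m below the top of the plate, so y_c = 1.305 m and h_c = 1.305 × 0.587785 = 0.767059 m.
A = π(1.305)² = 5.35021 m².
Resultant F = γ·h_c·A = 7.74009 × 0.767059 × 5.35021 = 31.7648 kN.
I_c = πr⁴/4 = π × 1.305⁴/4 = 2.27789 m⁴.
Centre of pressure: y_p = y_c + I_c/(y_c·A) = 1.305 + 2.27789/(1.305 × 5.35021) = 1.305 + 0.326251 = 1.63125 m along the plane.
The resultant acts 1.305 + 0.326251 = 1.63125 m (along the plate) below the hinge at the top edge, so the moment about the hinge is M = F × 1.63125 = 31.7648 × 1.63125 = 51.8163 kN·m.
A normal force at the bottom, 2.61 m from the hinge, must supply this moment: P = 51.8163/2.61 = 19.853 kN.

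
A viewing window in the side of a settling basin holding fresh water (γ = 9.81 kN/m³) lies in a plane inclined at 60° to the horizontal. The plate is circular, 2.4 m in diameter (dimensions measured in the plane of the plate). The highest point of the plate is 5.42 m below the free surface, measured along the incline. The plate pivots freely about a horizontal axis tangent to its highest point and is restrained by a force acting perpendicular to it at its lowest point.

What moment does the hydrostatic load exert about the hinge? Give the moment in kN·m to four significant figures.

γ = 9.81 kN/m³.
Let θ = 60° be the plate's angle to the horizontal; measure y along the incline from where the plane meets the free surface. Vertical depth h = y·sinθ with sinθ = 0.866025.
The centroid is at the centre, 1.2 m below the top of the plate, so y_c = 5.42 + 1.2 = 6.62 m and h_c = 6.62 × 0.866025 = 5.73309 m.
A = π(1.2)² = 4.52389 m².
Resultant F = γ·h_c·A = 9.81 × 5.73309 × 4.52389 = 254.431 kN.
I_c = πr⁴/4 = π × 1.2⁴/4 = 1.6286 m⁴.
Centre of pressure: y_p = y_c + I_c/(y_c·A) = 6.62 + 1.6286/(6.62 × 4.52389) = 6.62 + 0.0543807 = 6.67438 m along the plane.
The resultant acts 1.2 + 0.0543807 = 1.25438 m (along the plate) below the hinge at the top edge, so the moment about the hinge is M = F × 1.25438 = 254.431 × 1.25438 = 319.153 kN·m.

M ≈ 319.2 kN·m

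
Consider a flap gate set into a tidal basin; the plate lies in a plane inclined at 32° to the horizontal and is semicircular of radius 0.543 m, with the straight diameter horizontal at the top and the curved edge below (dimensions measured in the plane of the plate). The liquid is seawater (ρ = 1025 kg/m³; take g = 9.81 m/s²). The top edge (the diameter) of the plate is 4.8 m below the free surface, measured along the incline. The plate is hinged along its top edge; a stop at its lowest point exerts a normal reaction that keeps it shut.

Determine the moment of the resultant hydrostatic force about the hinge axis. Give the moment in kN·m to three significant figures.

γ = ρg = 1025 × 9.81 / 1000 = 10.05525 kN/m³.
Let θ = 32° be the plate's angle to the horizontal; measure y along the incline from where the plane meets the free surface. Vertical depth h = y·sinθ with sinθ = 0.529919.
The centroid of a semicircle lies 4r/(3π) = 0.230456 m from the diameter, here below the top edge, so y_c = 4.8 + 0.230456 = 5.03046 m and h_c = 5.03046 × 0.529919 = 2.66574 m.
A = πr²/2 = π × 0.543²/2 = 0.463148 m².
Resultant F = γ·h_c·A = 10.05525 × 2.66574 × 0.463148 = 12.4145 kN.
I_c = (π/8 − 8/(9π))·r⁴ = 0.109757 × 0.543⁴ = 0.00954183 m⁴.
Centre of pressure: y_p = y_c + I_c/(y_c·A) = 5.03046 + 0.00954183/(5.03046 × 0.463148) = 5.03046 + 0.00409547 = 5.03456 m along the plane.
The resultant acts 0.230456 + 0.00409547 = 0.234551 m (along the plate) below the hinge at the top edge, so the moment about the hinge is M = F × 0.234551 = 12.4145 × 0.234551 = 2.91183 kN·m.

M ≈ 2.91 kN·m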